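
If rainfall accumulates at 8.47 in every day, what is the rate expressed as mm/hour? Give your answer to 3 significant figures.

8.47 in/day × 25.4 mm/in × 0.0416667 day/hour = 8.96 mm/hour.

8.96 mm/hour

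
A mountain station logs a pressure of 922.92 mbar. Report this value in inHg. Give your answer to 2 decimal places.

1 mb = 0.02953 inHg, so 922.92 × 0.02953 = 27.25 inHg.

27.25 inHg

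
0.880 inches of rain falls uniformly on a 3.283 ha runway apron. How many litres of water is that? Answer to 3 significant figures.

Depth: 0.880 in × 25.4 = 22.352 mm.
Area: 3.283 ha = 32830 m².
1 mm over 1 m² is 1 L, so volume = 22.352 × 32830 = 733816.16 L ≈ 734000 L.

734000 litres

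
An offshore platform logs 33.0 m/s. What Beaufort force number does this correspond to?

33.0 m/s lies in the Beaufort 12 band (hurricane force, ≥32.7 m/s).

Beaufort force 12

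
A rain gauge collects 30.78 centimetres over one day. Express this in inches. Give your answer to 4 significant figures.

12.12 in

1 cm = 0.393701 in, so 30.78 × 0.393701 = 12.12 in.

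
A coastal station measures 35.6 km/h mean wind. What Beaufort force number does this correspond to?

Beaufort force 5

35.6 km/h = 9.9 m/s, which is Beaufort 5 (fresh breeze, 8.0–10.7 m/s).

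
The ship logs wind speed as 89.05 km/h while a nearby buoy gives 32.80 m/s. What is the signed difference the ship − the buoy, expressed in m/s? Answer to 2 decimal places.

the ship: 89.05 km/h = 24.7361 m/s.
Difference: 24.7361 − 32.8000 = -8.06 m/s.

-8.06 m/s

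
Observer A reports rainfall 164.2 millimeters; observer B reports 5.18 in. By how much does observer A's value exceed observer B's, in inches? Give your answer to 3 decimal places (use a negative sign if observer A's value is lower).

observer A: 164.2 mm = 6.46457 in.
Difference: 6.46457 − 5.18000 = 1.285 in.

1.285 in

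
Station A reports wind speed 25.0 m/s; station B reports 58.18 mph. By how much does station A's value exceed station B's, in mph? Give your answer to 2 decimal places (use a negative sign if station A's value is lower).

station A: 25.0 m/s = 55.9234 mph.
Difference: 55.9234 − 58.1800 = -2.26 mph.

-2.26 mph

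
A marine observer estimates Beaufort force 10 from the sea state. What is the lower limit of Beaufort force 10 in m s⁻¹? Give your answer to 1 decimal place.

24.5 m/s

Beaufort 10 (storm) spans 24.5–28.4 m/s.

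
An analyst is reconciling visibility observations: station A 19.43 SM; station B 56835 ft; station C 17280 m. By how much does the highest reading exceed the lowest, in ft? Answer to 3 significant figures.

45900 ft

station A: 19.43 SM = 102590.40 ft.
station C: 17280 m = 56692.91 ft.
Spread: 102590.40 − 56692.91 = 45900 ft.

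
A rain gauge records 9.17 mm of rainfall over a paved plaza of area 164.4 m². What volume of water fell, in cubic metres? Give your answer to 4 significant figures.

1.508 cubic metres

1 mm over 1 m² is 1 L, so volume = 9.17 × 164.4 = 1507.548 L = 1.508 m³.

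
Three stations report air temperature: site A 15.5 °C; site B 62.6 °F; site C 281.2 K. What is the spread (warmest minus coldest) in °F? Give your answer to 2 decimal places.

16.11 °F

site B: 62.6 °F = 17.000 °C.
site C: 281.2 K = 8.050 °C.
Spread: 17.000 − 8.050 = 8.950 °C = 16.11 °F.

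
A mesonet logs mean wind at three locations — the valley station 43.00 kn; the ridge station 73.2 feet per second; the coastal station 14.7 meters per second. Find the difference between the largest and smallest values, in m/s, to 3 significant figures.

the valley station: 43.00 kt = 22.1211 m/s.
the ridge station: 73.2 ft/s = 22.3114 m/s.
Spread: 22.3114 − 14.7000 = 7.61 m/s.

7.61 m/s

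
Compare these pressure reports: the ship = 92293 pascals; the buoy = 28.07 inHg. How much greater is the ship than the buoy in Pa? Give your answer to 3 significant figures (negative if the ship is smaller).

the buoy: 28.07 inHg = 95055.94 Pa.
Difference: 92293.00 − 95055.94 = -2760 Pa.

-2760 Pa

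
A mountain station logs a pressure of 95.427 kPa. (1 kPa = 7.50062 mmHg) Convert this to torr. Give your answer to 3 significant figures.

716 mmHg

1 kPa = 7.50062 mmHg, so 95.427 × 7.50062 = 716 mmHg.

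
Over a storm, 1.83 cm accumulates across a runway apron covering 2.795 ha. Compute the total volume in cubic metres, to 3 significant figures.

Depth: 1.83 cm × 10 = 18.3 mm.
Area: 2.795 ha = 27950 m².
1 mm over 1 m² is 1 L, so volume = 18.3 × 27950 = 511485 L = 511 m³.

511 cubic metres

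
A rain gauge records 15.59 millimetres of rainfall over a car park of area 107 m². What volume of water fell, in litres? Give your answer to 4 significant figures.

1 mm over 1 m² is 1 L, so volume = 15.59 × 107 = 1668.13 L ≈ 1668 L.

1668 litres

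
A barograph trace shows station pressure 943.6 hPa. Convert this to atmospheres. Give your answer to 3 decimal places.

0.931 atm

1 hPa = 0.000986923 atm, so 943.6 × 0.000986923 = 0.931 atm.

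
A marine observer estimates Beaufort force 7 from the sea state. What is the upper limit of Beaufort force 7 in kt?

Beaufort 7 (near gale) spans 28–33 knots.

33 kt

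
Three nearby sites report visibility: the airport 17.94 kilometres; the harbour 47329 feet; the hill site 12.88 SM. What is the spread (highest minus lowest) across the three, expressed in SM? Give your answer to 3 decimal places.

3.916 SM

the airport: 17.94 km = 11.14740 SM.
the harbour: 47329 ft = 8.96383 SM.
Spread: 12.88000 − 8.96383 = 3.916 SM.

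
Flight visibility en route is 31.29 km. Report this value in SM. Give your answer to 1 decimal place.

19.4 SM

1 km = 0.621371 SM, so 31.29 × 0.621371 = 19.4 SM.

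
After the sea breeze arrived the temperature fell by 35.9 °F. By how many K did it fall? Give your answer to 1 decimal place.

19.9 K

Converting a difference, only the 9/5 scale factor applies: ΔK = 35.9 × 0.5556 = 19.9 K.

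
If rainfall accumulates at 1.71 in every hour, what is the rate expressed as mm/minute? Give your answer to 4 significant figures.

1.71 in/hour × 25.4 mm/in × 0.0166667 hour/minute = 0.7239 mm/minute.

0.7239 mm/minute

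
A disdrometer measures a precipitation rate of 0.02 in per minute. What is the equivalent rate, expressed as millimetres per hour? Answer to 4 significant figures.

30.48 mm/hour

0.02 in/minute × 25.4 mm/in × 60 minute/hour = 30.48 mm/hour.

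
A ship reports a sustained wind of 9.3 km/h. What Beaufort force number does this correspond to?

9.3 km/h = 2.6 m/s, which is Beaufort 2 (light breeze, 1.6–3.3 m/s).

Beaufort force 2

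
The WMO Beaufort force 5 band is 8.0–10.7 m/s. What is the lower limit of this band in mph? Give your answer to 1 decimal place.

17.9 mph

8.0–10.7 m/s × 2.237 = 17.9–23.9 mph.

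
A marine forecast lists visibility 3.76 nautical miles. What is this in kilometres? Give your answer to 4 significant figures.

1 nmi = 1.852 km, so 3.76 × 1.852 = 6.964 km.

6.964 km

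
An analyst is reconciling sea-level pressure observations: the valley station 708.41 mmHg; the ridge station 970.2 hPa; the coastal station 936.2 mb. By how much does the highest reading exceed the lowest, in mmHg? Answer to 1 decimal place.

the ridge station: 970.2 hPa = 727.710 mmHg.
the coastal station: 936.2 mb = 702.208 mmHg.
Spread: 727.710 − 702.208 = 25.5 mmHg.

25.5 mmHg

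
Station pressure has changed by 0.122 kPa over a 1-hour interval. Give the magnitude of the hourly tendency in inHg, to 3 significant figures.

0.122 kPa / 1 h × 0.2953 inHg/kPa = 0.0360 inHg/h.

0.0360 inHg per hour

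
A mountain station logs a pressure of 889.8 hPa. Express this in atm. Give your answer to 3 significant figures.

1 hPa = 0.000986923 atm, so 889.8 × 0.000986923 = 0.878 atm.

0.878 atm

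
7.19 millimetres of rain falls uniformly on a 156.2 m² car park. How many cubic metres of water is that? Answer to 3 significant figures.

1 mm over 1 m² is 1 L, so volume = 7.19 × 156.2 = 1123.078 L = 1.12 m³.

1.12 cubic metres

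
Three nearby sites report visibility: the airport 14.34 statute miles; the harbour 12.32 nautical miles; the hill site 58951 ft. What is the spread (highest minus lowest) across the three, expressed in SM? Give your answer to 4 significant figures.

3.175 SM

the harbour: 12.32 nmi = 14.17760 SM.
the hill site: 58951 ft = 11.16496 SM.
Spread: 14.34000 − 11.16496 = 3.175 SM.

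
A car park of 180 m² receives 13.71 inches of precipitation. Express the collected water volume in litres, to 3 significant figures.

62700 litres

Depth: 13.71 in × 25.4 = 348.234 mm.
1 mm over 1 m² is 1 L, so volume = 348.234 × 180 = 62682.12 L ≈ 62700 L.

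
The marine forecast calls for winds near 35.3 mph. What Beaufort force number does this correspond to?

Beaufort force 7

35.3 mph = 15.8 m/s, which is Beaufort 7 (near gale, 13.9–17.1 m/s).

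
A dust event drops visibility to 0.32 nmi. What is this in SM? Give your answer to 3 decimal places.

1 nmi = 1.15078 SM, so 0.32 × 1.15078 = 0.368 SM.

0.368 SM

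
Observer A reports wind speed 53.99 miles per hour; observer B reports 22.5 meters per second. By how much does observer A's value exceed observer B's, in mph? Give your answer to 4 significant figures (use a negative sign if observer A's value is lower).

observer B: 22.5 m/s = 50.33107 mph.
Difference: 53.99000 − 50.33107 = 3.659 mph.

3.659 mph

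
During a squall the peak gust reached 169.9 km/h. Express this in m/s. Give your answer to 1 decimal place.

1 km/h = 0.277778 m/s, so 169.9 × 0.277778 = 47.2 m/s.

47.2 m/s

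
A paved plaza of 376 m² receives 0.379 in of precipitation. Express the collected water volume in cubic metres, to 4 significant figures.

3.620 cubic metres

Depth: 0.379 in × 25.4 = 9.6266 mm.
1 mm over 1 m² is 1 L, so volume = 9.6266 × 376 = 3619.6016 L = 3.620 m³.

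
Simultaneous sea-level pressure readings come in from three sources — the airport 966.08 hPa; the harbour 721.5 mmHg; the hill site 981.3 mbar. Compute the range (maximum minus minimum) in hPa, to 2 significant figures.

the harbour: 721.5 mmHg = 961.92 hPa.
the hill site: 981.3 mb = 981.30 hPa.
Spread: 981.30 − 961.92 = 19 hPa.

19 hPa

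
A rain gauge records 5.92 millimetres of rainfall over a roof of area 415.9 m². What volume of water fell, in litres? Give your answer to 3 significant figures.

1 mm over 1 m² is 1 L, so volume = 5.92 × 415.9 = 2462.128 L ≈ 2460 L.

2460 litres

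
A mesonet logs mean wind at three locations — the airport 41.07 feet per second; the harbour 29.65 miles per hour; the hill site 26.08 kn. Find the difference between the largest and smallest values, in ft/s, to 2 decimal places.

the harbour: 29.65 mph = 43.4867 ft/s.
the hill site: 26.08 kt = 44.0181 ft/s.
Spread: 44.0181 − 41.0700 = 2.95 ft/s.

2.95 ft/s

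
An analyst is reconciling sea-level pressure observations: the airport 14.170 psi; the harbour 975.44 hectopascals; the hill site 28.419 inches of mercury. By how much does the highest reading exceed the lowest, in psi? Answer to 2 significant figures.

the harbour: 975.44 hPa = 14.1476 psi.
the hill site: 28.419 inHg = 13.9581 psi.
Spread: 14.1700 − 13.9581 = 0.21 psi.

0.21 psi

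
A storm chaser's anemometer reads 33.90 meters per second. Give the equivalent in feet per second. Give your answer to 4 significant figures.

111.2 ft/s

1 m/s = 3.28084 ft/s, so 33.90 × 3.28084 = 111.2 ft/s.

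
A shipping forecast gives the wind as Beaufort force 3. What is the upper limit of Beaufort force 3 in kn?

Beaufort 3 (gentle breeze) spans 7–10 knots.

10 kt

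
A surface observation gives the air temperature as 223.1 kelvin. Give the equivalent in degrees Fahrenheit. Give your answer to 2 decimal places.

First to °C: -50.05 °C.
Then to °F: -58.09 °F.

-58.09 °F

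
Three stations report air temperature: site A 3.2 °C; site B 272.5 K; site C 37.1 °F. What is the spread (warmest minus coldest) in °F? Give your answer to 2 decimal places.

site B: 272.5 K = -0.650 °C.
site C: 37.1 °F = 2.833 °C.
Spread: 3.200 − (-0.650) = 3.850 °C = 6.93 °F.

6.93 °F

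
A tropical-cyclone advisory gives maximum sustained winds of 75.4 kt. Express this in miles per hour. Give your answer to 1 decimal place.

1 kt = 1.15078 mph, so 75.4 × 1.15078 = 86.8 mph.

86.8 mph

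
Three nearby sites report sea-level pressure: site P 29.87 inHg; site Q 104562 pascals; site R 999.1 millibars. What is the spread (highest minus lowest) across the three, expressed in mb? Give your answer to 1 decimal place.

site P: 29.87 inHg = 1011.514 mb.
site Q: 104562 Pa = 1045.620 mb.
Spread: 1045.620 − 999.100 = 46.5 mb.

46.5 mb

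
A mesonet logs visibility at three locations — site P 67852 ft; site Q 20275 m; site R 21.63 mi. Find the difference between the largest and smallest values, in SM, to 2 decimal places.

9.03 SM

site P: 67852 ft = 12.8508 SM.
site Q: 20275 m = 12.5983 SM.
Spread: 21.6300 − 12.5983 = 9.03 SM.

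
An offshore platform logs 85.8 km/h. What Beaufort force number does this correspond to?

85.8 km/h = 23.8 m/s, which is Beaufort 9 (strong gale, 20.8–24.4 m/s).

Beaufort force 9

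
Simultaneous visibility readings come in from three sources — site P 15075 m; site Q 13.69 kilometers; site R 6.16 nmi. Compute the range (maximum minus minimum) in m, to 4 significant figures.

3667 m

site Q: 13.69 km = 13690.00 m.
site R: 6.16 nmi = 11408.32 m.
Spread: 15075.00 − 11408.32 = 3667 m.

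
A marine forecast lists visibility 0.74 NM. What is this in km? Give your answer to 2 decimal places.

1.37 km

1 nmi = 1.852 km, so 0.74 × 1.852 = 1.37 km.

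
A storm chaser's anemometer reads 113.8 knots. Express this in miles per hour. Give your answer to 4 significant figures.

131.0 mph

1 kt = 1.15078 mph, so 113.8 × 1.15078 = 131.0 mph.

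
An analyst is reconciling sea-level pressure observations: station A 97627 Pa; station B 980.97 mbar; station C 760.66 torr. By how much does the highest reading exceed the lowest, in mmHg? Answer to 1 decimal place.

28.4 mmHg

station A: 97627 Pa = 732.263 mmHg.
station B: 980.97 mb = 735.788 mmHg.
Spread: 760.660 − 732.263 = 28.4 mmHg.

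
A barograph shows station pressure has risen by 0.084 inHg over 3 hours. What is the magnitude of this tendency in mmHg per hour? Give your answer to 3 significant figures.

0.084 inHg / 3 h × 25.4 mmHg/inHg = 0.711 mmHg/h.

0.711 mmHg per hour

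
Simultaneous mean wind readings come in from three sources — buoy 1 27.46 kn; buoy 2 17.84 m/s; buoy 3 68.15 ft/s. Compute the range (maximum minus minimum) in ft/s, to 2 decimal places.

buoy 1: 27.46 kt = 46.3473 ft/s.
buoy 2: 17.84 m/s = 58.5302 ft/s.
Spread: 68.1500 − 46.3473 = 21.80 ft/s.

21.80 ft/s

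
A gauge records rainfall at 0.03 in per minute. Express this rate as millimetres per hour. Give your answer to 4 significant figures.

45.72 mm/hour

0.03 in/minute × 25.4 mm/in × 60 minute/hour = 45.72 mm/hour.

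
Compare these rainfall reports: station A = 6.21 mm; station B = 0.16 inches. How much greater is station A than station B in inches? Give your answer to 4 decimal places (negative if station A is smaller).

station A: 6.21 mm = 0.244488 in.
Difference: 0.244488 − 0.160000 = 0.0845 in.

0.0845 in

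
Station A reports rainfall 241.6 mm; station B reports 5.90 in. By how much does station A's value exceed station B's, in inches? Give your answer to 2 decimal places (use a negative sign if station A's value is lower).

station A: 241.6 mm = 9.5118 in.
Difference: 9.5118 − 5.9000 = 3.61 in.

3.61 in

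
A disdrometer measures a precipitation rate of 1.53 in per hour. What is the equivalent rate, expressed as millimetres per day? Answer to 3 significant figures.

1.53 in/hour × 25.4 mm/in × 24 hour/day = 933 mm/day.

933 mm/day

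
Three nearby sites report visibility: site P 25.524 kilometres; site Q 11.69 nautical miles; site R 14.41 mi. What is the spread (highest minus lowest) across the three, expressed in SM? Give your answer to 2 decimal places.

site P: 25.524 km = 15.8599 SM.
site Q: 11.69 nmi = 13.4526 SM.
Spread: 15.8599 − 13.4526 = 2.41 SM.

2.41 SM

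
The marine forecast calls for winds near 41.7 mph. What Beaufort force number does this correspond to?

41.7 mph = 18.6 m/s, which is Beaufort 8 (gale, 17.2–20.7 m/s).

Beaufort force 8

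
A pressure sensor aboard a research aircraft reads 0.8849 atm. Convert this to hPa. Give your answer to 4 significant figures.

1 atm = 1013.25 hPa, so 0.8849 × 1013.25 = 896.6 hPa.

896.6 hPa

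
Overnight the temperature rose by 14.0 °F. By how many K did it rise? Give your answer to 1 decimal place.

Converting a difference, only the 9/5 scale factor applies: ΔK = 14.0 × 0.5556 = 7.8 K.

7.8 K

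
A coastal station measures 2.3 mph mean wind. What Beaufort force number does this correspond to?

Beaufort force 1

2.3 mph = 1.0 m/s, which is Beaufort 1 (light air, 0.3–1.5 m/s).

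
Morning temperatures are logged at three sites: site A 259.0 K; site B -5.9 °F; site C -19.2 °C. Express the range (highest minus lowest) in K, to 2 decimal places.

6.91 K

site A: 259.0 K = -14.150 °C.
site B: -5.9 °F = -21.056 °C.
Spread: (-14.150) − (-21.056) = 6.906 °C.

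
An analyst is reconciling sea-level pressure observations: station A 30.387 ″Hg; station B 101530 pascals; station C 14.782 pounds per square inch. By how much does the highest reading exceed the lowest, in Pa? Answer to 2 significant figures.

station A: 30.387 inHg = 102902.20 Pa.
station C: 14.782 psi = 101918.30 Pa.
Spread: 102902.20 − 101530.00 = 1400 Pa.

1400 Pa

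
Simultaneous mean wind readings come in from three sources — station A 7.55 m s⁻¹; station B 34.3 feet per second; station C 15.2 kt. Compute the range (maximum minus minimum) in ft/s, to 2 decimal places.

9.53 ft/s

station A: 7.55 m/s = 24.7703 ft/s.
station C: 15.2 kt = 25.6547 ft/s.
Spread: 34.3000 − 24.7703 = 9.53 ft/s.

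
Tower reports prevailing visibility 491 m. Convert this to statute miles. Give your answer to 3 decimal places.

1 m = 0.000621371 SM, so 491 × 0.000621371 = 0.305 SM.

0.305 SM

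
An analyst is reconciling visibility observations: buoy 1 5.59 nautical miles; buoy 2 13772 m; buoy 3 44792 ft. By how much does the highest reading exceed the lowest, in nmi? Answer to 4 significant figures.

1.846 nmi

buoy 2: 13772 m = 7.43629 nmi.
buoy 3: 44792 ft = 7.37182 nmi.
Spread: 7.43629 − 5.59000 = 1.846 nmi.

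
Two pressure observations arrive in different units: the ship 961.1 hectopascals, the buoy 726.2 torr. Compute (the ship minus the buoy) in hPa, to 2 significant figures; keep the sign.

-7.1 hPa

the buoy: 726.2 mmHg = 968.187 hPa.
Difference: 961.100 − 968.187 = -7.1 hPa.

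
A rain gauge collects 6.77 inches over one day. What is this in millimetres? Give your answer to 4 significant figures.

172.0 mm

1 in = 25.4 mm, so 6.77 × 25.4 = 172.0 mm.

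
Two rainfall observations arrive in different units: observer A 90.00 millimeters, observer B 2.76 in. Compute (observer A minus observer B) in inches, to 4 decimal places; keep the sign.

0.7833 in

observer A: 90.00 mm = 3.543307 in.
Difference: 3.543307 − 2.760000 = 0.7833 in.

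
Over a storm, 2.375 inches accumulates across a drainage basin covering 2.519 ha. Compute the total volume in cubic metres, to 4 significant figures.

Depth: 2.375 in × 25.4 = 60.325 mm.
Area: 2.519 ha = 25190 m².
1 mm over 1 m² is 1 L, so volume = 60.325 × 25190 = 1519586.8 L = 1520 m³.

1520 cubic metres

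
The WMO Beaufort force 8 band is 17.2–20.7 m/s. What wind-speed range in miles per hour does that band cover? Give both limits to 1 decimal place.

38.5 to 46.3 mph

17.2–20.7 m/s × 2.237 = 38.5–46.3 mph.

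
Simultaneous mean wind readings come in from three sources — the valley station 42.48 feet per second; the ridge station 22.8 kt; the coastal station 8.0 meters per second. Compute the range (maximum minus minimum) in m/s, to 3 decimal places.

4.948 m/s

the valley station: 42.48 ft/s = 12.94790 m/s.
the ridge station: 22.8 kt = 11.72933 m/s.
Spread: 12.94790 − 8.00000 = 4.948 m/s.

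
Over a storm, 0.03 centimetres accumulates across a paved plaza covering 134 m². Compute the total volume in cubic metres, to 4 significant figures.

Depth: 0.03 cm × 10 = 0.3 mm.
1 mm over 1 m² is 1 L, so volume = 0.3 × 134 = 40.2 L = 0.04020 m³.

0.04020 cubic metres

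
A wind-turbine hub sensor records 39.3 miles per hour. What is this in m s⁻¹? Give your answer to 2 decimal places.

1 mph = 0.44704 m/s, so 39.3 × 0.44704 = 17.57 m/s.

17.57 m/s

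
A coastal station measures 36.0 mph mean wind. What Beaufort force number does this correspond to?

Beaufort force 7

36.0 mph = 16.1 m/s, which is Beaufort 7 (near gale, 13.9–17.1 m/s).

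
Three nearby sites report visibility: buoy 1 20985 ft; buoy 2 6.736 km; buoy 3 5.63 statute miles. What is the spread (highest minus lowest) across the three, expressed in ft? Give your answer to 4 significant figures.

buoy 2: 6.736 km = 22099.74 ft.
buoy 3: 5.63 SM = 29726.40 ft.
Spread: 29726.40 − 20985.00 = 8741 ft.

8741 ft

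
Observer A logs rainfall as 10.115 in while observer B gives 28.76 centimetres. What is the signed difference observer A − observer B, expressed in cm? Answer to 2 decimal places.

observer A: 10.115 in = 25.6921 cm.
Difference: 25.6921 − 28.7600 = -3.07 cm.

-3.07 cm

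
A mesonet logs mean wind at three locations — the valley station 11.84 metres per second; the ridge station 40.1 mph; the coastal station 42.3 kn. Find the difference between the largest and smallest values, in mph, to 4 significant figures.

22.19 mph

the valley station: 11.84 m/s = 26.4853 mph.
the coastal station: 42.3 kt = 48.6780 mph.
Spread: 48.6780 − 26.4853 = 22.19 mph.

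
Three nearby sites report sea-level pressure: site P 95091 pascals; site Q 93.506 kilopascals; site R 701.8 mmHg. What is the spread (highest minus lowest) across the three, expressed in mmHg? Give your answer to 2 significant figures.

12 mmHg

site P: 95091 Pa = 713.24 mmHg.
site Q: 93.506 kPa = 701.35 mmHg.
Spread: 713.24 − 701.35 = 12 mmHg.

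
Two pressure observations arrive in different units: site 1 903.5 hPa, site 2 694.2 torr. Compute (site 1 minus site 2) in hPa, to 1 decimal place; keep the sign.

site 2: 694.2 mmHg = 925.524 hPa.
Difference: 903.500 − 925.524 = -22.0 hPa.

-22.0 hPa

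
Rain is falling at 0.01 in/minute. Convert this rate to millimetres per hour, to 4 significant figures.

0.01 in/minute × 25.4 mm/in × 60 minute/hour = 15.24 mm/hour.

15.24 mm/hour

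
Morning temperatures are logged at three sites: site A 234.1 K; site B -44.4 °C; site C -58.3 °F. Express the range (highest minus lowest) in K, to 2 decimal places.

site A: 234.1 K = -39.050 °C.
site C: -58.3 °F = -50.167 °C.
Spread: (-39.050) − (-50.167) = 11.117 °C.

11.12 K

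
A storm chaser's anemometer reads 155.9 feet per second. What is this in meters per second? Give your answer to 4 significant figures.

1 ft/s = 0.3048 m/s, so 155.9 × 0.3048 = 47.52 m/s.

47.52 m/s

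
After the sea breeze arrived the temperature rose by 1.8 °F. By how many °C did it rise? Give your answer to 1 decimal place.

For a temperature change the 32° offset cancels: Δ°C = 1.8 × 0.5556 = 1.0 °C.

1.0 °C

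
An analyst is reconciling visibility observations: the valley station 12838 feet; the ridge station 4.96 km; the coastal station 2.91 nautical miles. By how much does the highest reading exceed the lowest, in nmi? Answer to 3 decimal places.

the valley station: 12838 ft = 2.11286 nmi.
the ridge station: 4.96 km = 2.67819 nmi.
Spread: 2.91000 − 2.11286 = 0.797 nmi.

0.797 nmi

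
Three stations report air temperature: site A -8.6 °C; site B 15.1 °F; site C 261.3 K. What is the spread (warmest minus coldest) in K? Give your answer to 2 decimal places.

site B: 15.1 °F = -9.389 °C.
site C: 261.3 K = -11.850 °C.
Spread: (-8.600) − (-11.850) = 3.250 °C.

3.25 K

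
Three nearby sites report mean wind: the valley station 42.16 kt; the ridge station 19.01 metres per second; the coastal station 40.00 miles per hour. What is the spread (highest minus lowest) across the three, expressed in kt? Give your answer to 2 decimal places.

the ridge station: 19.01 m/s = 36.9525 kt.
the coastal station: 40.00 mph = 34.7590 kt.
Spread: 42.1600 − 34.7590 = 7.40 kt.

7.40 kt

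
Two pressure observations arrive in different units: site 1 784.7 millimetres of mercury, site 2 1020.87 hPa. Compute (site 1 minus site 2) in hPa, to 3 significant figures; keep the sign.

site 1: 784.7 mmHg = 1046.181 hPa.
Difference: 1046.181 − 1020.870 = 25.3 hPa.

25.3 hPa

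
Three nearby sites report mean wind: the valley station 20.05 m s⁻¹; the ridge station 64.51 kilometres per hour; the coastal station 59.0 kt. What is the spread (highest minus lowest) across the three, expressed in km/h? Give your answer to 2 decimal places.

the valley station: 20.05 m/s = 72.1800 km/h.
the coastal station: 59.0 kt = 109.2680 km/h.
Spread: 109.2680 − 64.5100 = 44.76 km/h.

44.76 km/h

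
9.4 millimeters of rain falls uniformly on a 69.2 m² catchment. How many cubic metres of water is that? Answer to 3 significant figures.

1 mm over 1 m² is 1 L, so volume = 9.4 × 69.2 = 650.48 L = 0.650 m³.

0.650 cubic metres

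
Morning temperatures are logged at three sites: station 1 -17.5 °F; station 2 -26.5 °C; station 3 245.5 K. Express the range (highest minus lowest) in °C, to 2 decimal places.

1.15 °C

station 1: -17.5 °F = -27.500 °C.
station 3: 245.5 K = -27.650 °C.
Spread: (-26.500) − (-27.650) = 1.150 °C.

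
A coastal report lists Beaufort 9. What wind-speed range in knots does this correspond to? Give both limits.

41 to 47 kt

Beaufort 9 (strong gale) spans 41–47 knots.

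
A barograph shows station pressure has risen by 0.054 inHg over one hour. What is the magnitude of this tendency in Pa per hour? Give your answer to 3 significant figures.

0.054 inHg / 1 h × 3386.39 Pa/inHg = 183 Pa/h.

183 Pa per hour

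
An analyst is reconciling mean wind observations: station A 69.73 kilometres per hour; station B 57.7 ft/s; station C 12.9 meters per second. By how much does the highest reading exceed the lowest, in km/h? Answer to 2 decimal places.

23.29 km/h

station B: 57.7 ft/s = 63.3131 km/h.
station C: 12.9 m/s = 46.4400 km/h.
Spread: 69.7300 − 46.4400 = 23.29 km/h.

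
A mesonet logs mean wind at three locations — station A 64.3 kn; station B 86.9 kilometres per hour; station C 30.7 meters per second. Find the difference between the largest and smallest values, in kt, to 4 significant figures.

17.38 kt

station B: 86.9 km/h = 46.9222 kt.
station C: 30.7 m/s = 59.6760 kt.
Spread: 64.3000 − 46.9222 = 17.38 kt.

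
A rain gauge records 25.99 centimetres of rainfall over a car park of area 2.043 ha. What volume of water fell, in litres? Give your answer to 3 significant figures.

Depth: 25.99 cm × 10 = 259.9 mm.
Area: 2.043 ha = 20430 m².
1 mm over 1 m² is 1 L, so volume = 259.9 × 20430 = 5309757 L ≈ 5310000 L.

5310000 litres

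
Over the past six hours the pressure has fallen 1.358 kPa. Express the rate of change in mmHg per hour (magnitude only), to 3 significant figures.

1.358 kPa / 6 h × 7.50062 mmHg/kPa = 1.70 mmHg/h.

1.70 mmHg per hour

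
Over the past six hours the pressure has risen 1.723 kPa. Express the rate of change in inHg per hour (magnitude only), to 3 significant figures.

1.723 kPa / 6 h × 0.2953 inHg/kPa = 0.0848 inHg/h.

0.0848 inHg per hour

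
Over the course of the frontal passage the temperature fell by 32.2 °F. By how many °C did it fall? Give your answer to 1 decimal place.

A change of 1 °C equals a change of 1.8 °F: Δ°C = 32.2 × 0.5556 = 17.9 °C.

17.9 °C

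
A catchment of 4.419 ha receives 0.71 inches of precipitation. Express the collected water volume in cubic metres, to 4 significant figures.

Depth: 0.71 in × 25.4 = 18.034 mm.
Area: 4.419 ha = 44190 m².
1 mm over 1 m² is 1 L, so volume = 18.034 × 44190 = 796922.46 L = 796.9 m³.

796.9 cubic metres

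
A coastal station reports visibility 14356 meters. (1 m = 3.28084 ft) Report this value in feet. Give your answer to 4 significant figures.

1 m = 3.28084 ft, so 14356 × 3.28084 = 47100 ft.

47100 ft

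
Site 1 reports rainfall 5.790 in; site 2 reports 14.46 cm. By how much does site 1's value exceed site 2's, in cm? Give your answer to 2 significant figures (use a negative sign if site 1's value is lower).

site 1: 5.790 in = 14.7066 cm.
Difference: 14.7066 − 14.4600 = 0.25 cm.

0.25 cm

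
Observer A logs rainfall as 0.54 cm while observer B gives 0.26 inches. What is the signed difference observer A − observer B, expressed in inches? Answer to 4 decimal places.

observer A: 0.54 cm = 0.212598 in.
Difference: 0.212598 − 0.260000 = -0.0474 in.

-0.0474 in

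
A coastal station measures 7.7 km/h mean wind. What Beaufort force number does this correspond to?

Beaufort force 2

7.7 km/h = 2.1 m/s, which is Beaufort 2 (light breeze, 1.6–3.3 m/s).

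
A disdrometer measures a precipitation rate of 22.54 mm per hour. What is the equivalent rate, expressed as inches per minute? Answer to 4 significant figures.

0.01479 in/minute

22.54 mm/hour × 0.0393701 in/mm × 0.0166667 hour/minute = 0.01479 in/minute.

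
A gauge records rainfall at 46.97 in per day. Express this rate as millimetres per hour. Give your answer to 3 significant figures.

49.7 mm/hour

46.97 in/day × 25.4 mm/in × 0.0416667 day/hour = 49.7 mm/hour.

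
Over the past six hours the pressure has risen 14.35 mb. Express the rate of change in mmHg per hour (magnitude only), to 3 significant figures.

1.79 mmHg per hour

14.35 mb / 6 h × 0.750062 mmHg/mb = 1.79 mmHg/h.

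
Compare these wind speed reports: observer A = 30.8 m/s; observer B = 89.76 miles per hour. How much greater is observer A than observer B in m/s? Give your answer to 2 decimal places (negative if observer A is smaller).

-9.33 m/s

observer B: 89.76 mph = 40.1263 m/s.
Difference: 30.8000 − 40.1263 = -9.33 m/s.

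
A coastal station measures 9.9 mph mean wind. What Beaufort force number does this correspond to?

Beaufort force 3

9.9 mph = 4.4 m/s, which is Beaufort 3 (gentle breeze, 3.4–5.4 m/s).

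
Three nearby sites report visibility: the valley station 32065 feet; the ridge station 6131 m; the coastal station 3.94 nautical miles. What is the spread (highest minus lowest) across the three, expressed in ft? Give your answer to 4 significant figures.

11950 ft

the ridge station: 6131 m = 20114.83 ft.
the coastal station: 3.94 nmi = 23939.90 ft.
Spread: 32065.00 − 20114.83 = 11950 ft.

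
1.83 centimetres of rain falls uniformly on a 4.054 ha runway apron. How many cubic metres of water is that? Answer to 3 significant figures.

742 cubic metres

Depth: 1.83 cm × 10 = 18.3 mm.
Area: 4.054 ha = 40540 m².
1 mm over 1 m² is 1 L, so volume = 18.3 × 40540 = 741882 L = 742 m³.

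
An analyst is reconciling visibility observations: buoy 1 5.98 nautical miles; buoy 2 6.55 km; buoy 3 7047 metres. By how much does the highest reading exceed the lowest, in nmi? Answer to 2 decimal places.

buoy 2: 6.55 km = 3.5367 nmi.
buoy 3: 7047 m = 3.8051 nmi.
Spread: 5.9800 − 3.5367 = 2.44 nmi.

2.44 nmi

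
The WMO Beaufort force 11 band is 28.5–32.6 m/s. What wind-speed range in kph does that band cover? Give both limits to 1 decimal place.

28.5–32.6 m/s × 3.6 = 102.6–117.4 km/h.

102.6 to 117.4 km/h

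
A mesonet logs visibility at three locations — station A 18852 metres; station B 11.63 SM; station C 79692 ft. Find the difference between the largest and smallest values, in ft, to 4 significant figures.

station A: 18852 m = 61850.39 ft.
station B: 11.63 SM = 61406.40 ft.
Spread: 79692.00 − 61406.40 = 18290 ft.

18290 ft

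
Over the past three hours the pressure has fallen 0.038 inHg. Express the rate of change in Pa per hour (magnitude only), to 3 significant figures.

0.038 inHg / 3 h × 3386.39 Pa/inHg = 42.9 Pa/h.

42.9 Pa per hour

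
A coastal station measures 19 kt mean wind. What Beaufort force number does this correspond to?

Beaufort force 5

19 kt lies in the Beaufort 5 band (fresh breeze, 17–21 kt).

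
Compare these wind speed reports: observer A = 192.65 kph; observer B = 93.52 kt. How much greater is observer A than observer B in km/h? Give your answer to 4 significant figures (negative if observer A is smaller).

observer B: 93.52 kt = 173.1990 km/h.
Difference: 192.6500 − 173.1990 = 19.45 km/h.

19.45 km/h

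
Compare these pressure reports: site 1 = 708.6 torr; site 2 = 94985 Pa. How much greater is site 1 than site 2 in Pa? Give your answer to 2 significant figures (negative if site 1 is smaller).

site 1: 708.6 mmHg = 94472.24 Pa.
Difference: 94472.24 − 94985.00 = -510 Pa.

-510 Pa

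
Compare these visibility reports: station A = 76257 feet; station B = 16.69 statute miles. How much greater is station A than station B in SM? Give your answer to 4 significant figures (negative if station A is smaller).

-2.247 SM

station A: 76257 ft = 14.44261 SM.
Difference: 14.44261 − 16.69000 = -2.247 SM.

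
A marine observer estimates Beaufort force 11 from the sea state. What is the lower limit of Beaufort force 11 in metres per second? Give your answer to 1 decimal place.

Beaufort 11 (violent storm) spans 28.5–32.6 m/s.

28.5 m/s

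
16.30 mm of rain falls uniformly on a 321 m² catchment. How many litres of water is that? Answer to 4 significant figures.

1 mm over 1 m² is 1 L, so volume = 16.3 × 321 = 5232.3 L ≈ 5232 L.

5232 litres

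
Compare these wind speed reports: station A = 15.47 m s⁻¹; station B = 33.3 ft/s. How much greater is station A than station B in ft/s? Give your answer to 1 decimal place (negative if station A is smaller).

station A: 15.47 m/s = 50.755 ft/s.
Difference: 50.755 − 33.300 = 17.5 ft/s.

17.5 ft/s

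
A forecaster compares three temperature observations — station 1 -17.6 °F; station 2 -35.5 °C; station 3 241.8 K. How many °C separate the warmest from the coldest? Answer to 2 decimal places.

station 1: -17.6 °F = -27.556 °C.
station 3: 241.8 K = -31.350 °C.
Spread: (-27.556) − (-35.500) = 7.944 °C.

7.94 °C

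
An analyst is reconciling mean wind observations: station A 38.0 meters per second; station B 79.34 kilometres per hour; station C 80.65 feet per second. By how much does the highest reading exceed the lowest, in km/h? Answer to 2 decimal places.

station A: 38.0 m/s = 136.8000 km/h.
station C: 80.65 ft/s = 88.4956 km/h.
Spread: 136.8000 − 79.3400 = 57.46 km/h.

57.46 km/h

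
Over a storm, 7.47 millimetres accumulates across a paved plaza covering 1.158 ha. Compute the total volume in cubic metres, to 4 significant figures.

86.50 cubic metres

Area: 1.158 ha = 11580 m².
1 mm over 1 m² is 1 L, so volume = 7.47 × 11580 = 86502.6 L = 86.50 m³.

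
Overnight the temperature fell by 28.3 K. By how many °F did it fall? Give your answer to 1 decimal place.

Converting a difference, only the 9/5 scale factor applies: Δ°F = 28.3 × 1.8 = 50.9 °F.

50.9 °F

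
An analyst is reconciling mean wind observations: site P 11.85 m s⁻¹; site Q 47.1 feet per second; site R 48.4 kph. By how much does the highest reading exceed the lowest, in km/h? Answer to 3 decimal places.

9.022 km/h

site P: 11.85 m/s = 42.66000 km/h.
site Q: 47.1 ft/s = 51.68189 km/h.
Spread: 51.68189 − 42.66000 = 9.022 km/h.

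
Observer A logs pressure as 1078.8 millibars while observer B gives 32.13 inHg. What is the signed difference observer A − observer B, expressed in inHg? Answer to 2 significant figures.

-0.27 inHg

observer A: 1078.8 mb = 31.8569 inHg.
Difference: 31.8569 − 32.1300 = -0.27 inHg.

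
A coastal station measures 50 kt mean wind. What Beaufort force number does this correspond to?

Beaufort force 10

50 kt lies in the Beaufort 10 band (storm, 48–55 kt).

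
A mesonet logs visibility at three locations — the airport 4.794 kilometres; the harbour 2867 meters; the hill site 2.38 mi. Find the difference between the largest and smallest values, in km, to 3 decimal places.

the harbour: 2867 m = 2.86700 km.
the hill site: 2.38 SM = 3.83024 km.
Spread: 4.79400 − 2.86700 = 1.927 km.

1.927 km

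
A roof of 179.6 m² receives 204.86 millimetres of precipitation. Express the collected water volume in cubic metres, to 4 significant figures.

1 mm over 1 m² is 1 L, so volume = 204.86 × 179.6 = 36792.856 L = 36.79 m³.

36.79 cubic metres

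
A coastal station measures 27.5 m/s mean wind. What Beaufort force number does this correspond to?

Beaufort force 10

27.5 m/s lies in the Beaufort 10 band (storm, 24.5–28.4 m/s).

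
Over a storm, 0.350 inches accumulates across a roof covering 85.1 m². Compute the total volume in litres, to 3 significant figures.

Depth: 0.350 in × 25.4 = 8.89 mm.
1 mm over 1 m² is 1 L, so volume = 8.89 × 85.1 = 756.539 L ≈ 757 L.

757 litres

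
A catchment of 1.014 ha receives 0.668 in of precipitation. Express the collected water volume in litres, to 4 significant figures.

172000 litres

Depth: 0.668 in × 25.4 = 16.9672 mm.
Area: 1.014 ha = 10140 m².
1 mm over 1 m² is 1 L, so volume = 16.9672 × 10140 = 172047.41 L ≈ 172000 L.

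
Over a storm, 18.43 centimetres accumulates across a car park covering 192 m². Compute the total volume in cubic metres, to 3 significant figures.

Depth: 18.43 cm × 10 = 184.3 mm.
1 mm over 1 m² is 1 L, so volume = 184.3 × 192 = 35385.6 L = 35.4 m³.

35.4 cubic metres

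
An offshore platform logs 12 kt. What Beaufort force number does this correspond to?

Beaufort force 4

12 kt lies in the Beaufort 4 band (moderate breeze, 11–16 kt).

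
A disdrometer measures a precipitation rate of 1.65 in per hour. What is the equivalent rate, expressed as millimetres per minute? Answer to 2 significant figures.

1.65 in/hour × 25.4 mm/in × 0.0166667 hour/minute = 0.70 mm/minute.

0.70 mm/minute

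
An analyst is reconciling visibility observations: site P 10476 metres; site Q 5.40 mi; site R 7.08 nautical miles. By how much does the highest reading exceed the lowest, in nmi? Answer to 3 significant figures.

2.39 nmi

site P: 10476 m = 5.6566 nmi.
site Q: 5.40 SM = 4.6925 nmi.
Spread: 7.0800 − 4.6925 = 2.39 nmi.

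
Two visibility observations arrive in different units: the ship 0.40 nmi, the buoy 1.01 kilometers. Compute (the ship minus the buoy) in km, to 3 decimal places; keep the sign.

the ship: 0.40 nmi = 0.74080 km.
Difference: 0.74080 − 1.01000 = -0.269 km.

-0.269 km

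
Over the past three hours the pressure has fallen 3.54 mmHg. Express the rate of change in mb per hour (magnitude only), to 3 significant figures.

3.54 mmHg / 3 h × 1.33322 mb/mmHg = 1.57 mb/h.

1.57 mb per hour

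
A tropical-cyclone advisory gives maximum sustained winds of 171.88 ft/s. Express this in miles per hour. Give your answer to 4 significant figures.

117.2 mph

1 ft/s = 0.681818 mph, so 171.88 × 0.681818 = 117.2 mph.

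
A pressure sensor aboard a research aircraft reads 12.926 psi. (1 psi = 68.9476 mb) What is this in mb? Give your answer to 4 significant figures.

891.2 mb

1 psi = 68.9476 mb, so 12.926 × 68.9476 = 891.2 mb.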